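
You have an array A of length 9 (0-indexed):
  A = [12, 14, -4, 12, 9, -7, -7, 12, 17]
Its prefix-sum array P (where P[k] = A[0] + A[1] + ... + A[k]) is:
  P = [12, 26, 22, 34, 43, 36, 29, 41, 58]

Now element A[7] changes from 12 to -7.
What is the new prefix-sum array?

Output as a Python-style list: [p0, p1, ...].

Change: A[7] 12 -> -7, delta = -19
P[k] for k < 7: unchanged (A[7] not included)
P[k] for k >= 7: shift by delta = -19
  P[0] = 12 + 0 = 12
  P[1] = 26 + 0 = 26
  P[2] = 22 + 0 = 22
  P[3] = 34 + 0 = 34
  P[4] = 43 + 0 = 43
  P[5] = 36 + 0 = 36
  P[6] = 29 + 0 = 29
  P[7] = 41 + -19 = 22
  P[8] = 58 + -19 = 39

Answer: [12, 26, 22, 34, 43, 36, 29, 22, 39]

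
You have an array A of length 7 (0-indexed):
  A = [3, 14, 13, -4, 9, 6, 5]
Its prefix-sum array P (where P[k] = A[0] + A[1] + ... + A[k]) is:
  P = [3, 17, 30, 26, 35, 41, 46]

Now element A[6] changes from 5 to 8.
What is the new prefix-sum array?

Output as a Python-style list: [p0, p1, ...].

Answer: [3, 17, 30, 26, 35, 41, 49]

Derivation:
Change: A[6] 5 -> 8, delta = 3
P[k] for k < 6: unchanged (A[6] not included)
P[k] for k >= 6: shift by delta = 3
  P[0] = 3 + 0 = 3
  P[1] = 17 + 0 = 17
  P[2] = 30 + 0 = 30
  P[3] = 26 + 0 = 26
  P[4] = 35 + 0 = 35
  P[5] = 41 + 0 = 41
  P[6] = 46 + 3 = 49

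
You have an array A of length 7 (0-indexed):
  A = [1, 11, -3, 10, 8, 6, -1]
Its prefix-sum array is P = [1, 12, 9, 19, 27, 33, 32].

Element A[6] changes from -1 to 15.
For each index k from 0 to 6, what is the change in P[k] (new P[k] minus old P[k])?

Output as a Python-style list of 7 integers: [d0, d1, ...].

Element change: A[6] -1 -> 15, delta = 16
For k < 6: P[k] unchanged, delta_P[k] = 0
For k >= 6: P[k] shifts by exactly 16
Delta array: [0, 0, 0, 0, 0, 0, 16]

Answer: [0, 0, 0, 0, 0, 0, 16]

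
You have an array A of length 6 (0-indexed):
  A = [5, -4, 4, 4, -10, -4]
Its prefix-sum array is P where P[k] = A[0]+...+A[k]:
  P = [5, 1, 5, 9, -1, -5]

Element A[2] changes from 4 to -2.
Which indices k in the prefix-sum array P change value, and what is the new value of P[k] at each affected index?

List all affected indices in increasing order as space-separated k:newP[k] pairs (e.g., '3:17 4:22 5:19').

Answer: 2:-1 3:3 4:-7 5:-11

Derivation:
P[k] = A[0] + ... + A[k]
P[k] includes A[2] iff k >= 2
Affected indices: 2, 3, ..., 5; delta = -6
  P[2]: 5 + -6 = -1
  P[3]: 9 + -6 = 3
  P[4]: -1 + -6 = -7
  P[5]: -5 + -6 = -11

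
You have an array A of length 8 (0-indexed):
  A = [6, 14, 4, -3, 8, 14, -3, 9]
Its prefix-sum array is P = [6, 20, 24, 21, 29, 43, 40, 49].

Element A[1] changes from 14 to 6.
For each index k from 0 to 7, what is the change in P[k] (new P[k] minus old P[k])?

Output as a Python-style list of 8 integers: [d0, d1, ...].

Element change: A[1] 14 -> 6, delta = -8
For k < 1: P[k] unchanged, delta_P[k] = 0
For k >= 1: P[k] shifts by exactly -8
Delta array: [0, -8, -8, -8, -8, -8, -8, -8]

Answer: [0, -8, -8, -8, -8, -8, -8, -8]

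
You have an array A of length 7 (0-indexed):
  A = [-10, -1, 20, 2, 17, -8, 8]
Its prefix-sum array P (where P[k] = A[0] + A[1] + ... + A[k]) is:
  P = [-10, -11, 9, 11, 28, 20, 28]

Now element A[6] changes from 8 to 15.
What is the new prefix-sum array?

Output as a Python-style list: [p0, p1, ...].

Answer: [-10, -11, 9, 11, 28, 20, 35]

Derivation:
Change: A[6] 8 -> 15, delta = 7
P[k] for k < 6: unchanged (A[6] not included)
P[k] for k >= 6: shift by delta = 7
  P[0] = -10 + 0 = -10
  P[1] = -11 + 0 = -11
  P[2] = 9 + 0 = 9
  P[3] = 11 + 0 = 11
  P[4] = 28 + 0 = 28
  P[5] = 20 + 0 = 20
  P[6] = 28 + 7 = 35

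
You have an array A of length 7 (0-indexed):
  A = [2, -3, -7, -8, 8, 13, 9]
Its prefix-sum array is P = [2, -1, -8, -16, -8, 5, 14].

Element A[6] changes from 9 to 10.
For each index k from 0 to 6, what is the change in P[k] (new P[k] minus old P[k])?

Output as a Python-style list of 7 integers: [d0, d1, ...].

Element change: A[6] 9 -> 10, delta = 1
For k < 6: P[k] unchanged, delta_P[k] = 0
For k >= 6: P[k] shifts by exactly 1
Delta array: [0, 0, 0, 0, 0, 0, 1]

Answer: [0, 0, 0, 0, 0, 0, 1]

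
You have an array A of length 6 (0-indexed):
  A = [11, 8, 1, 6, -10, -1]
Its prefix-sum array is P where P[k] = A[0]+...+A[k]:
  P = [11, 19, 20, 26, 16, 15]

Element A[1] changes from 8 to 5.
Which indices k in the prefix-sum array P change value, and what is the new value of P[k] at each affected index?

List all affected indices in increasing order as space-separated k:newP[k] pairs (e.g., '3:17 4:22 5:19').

Answer: 1:16 2:17 3:23 4:13 5:12

Derivation:
P[k] = A[0] + ... + A[k]
P[k] includes A[1] iff k >= 1
Affected indices: 1, 2, ..., 5; delta = -3
  P[1]: 19 + -3 = 16
  P[2]: 20 + -3 = 17
  P[3]: 26 + -3 = 23
  P[4]: 16 + -3 = 13
  P[5]: 15 + -3 = 12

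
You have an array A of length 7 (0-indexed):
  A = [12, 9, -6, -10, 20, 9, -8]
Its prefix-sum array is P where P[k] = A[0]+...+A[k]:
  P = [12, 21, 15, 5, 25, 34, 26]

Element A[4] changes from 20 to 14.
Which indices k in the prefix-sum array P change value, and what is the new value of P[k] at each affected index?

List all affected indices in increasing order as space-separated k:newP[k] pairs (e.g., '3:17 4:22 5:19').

P[k] = A[0] + ... + A[k]
P[k] includes A[4] iff k >= 4
Affected indices: 4, 5, ..., 6; delta = -6
  P[4]: 25 + -6 = 19
  P[5]: 34 + -6 = 28
  P[6]: 26 + -6 = 20

Answer: 4:19 5:28 6:20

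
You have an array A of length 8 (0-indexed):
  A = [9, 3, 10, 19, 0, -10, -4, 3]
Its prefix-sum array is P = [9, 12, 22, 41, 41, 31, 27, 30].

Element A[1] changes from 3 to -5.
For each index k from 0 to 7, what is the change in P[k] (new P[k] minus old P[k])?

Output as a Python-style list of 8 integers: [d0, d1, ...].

Element change: A[1] 3 -> -5, delta = -8
For k < 1: P[k] unchanged, delta_P[k] = 0
For k >= 1: P[k] shifts by exactly -8
Delta array: [0, -8, -8, -8, -8, -8, -8, -8]

Answer: [0, -8, -8, -8, -8, -8, -8, -8]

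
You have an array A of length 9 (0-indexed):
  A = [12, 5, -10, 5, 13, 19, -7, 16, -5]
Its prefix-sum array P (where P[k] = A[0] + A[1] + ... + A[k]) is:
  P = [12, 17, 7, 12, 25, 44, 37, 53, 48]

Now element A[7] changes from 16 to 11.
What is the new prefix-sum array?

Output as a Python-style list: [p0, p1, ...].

Answer: [12, 17, 7, 12, 25, 44, 37, 48, 43]

Derivation:
Change: A[7] 16 -> 11, delta = -5
P[k] for k < 7: unchanged (A[7] not included)
P[k] for k >= 7: shift by delta = -5
  P[0] = 12 + 0 = 12
  P[1] = 17 + 0 = 17
  P[2] = 7 + 0 = 7
  P[3] = 12 + 0 = 12
  P[4] = 25 + 0 = 25
  P[5] = 44 + 0 = 44
  P[6] = 37 + 0 = 37
  P[7] = 53 + -5 = 48
  P[8] = 48 + -5 = 43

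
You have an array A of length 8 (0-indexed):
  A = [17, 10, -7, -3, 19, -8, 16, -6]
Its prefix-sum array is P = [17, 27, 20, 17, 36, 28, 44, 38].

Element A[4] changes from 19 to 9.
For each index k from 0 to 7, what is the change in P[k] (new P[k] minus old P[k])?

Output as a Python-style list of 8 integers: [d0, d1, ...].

Answer: [0, 0, 0, 0, -10, -10, -10, -10]

Derivation:
Element change: A[4] 19 -> 9, delta = -10
For k < 4: P[k] unchanged, delta_P[k] = 0
For k >= 4: P[k] shifts by exactly -10
Delta array: [0, 0, 0, 0, -10, -10, -10, -10]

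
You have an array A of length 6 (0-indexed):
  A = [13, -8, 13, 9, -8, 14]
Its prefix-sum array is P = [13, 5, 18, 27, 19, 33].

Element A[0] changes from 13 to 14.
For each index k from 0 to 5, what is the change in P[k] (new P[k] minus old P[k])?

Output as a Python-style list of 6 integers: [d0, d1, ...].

Answer: [1, 1, 1, 1, 1, 1]

Derivation:
Element change: A[0] 13 -> 14, delta = 1
For k < 0: P[k] unchanged, delta_P[k] = 0
For k >= 0: P[k] shifts by exactly 1
Delta array: [1, 1, 1, 1, 1, 1]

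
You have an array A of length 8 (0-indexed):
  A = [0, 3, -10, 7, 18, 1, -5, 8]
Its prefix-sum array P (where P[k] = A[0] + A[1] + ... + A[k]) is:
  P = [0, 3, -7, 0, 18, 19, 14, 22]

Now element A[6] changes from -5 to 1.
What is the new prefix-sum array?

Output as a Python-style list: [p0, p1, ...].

Answer: [0, 3, -7, 0, 18, 19, 20, 28]

Derivation:
Change: A[6] -5 -> 1, delta = 6
P[k] for k < 6: unchanged (A[6] not included)
P[k] for k >= 6: shift by delta = 6
  P[0] = 0 + 0 = 0
  P[1] = 3 + 0 = 3
  P[2] = -7 + 0 = -7
  P[3] = 0 + 0 = 0
  P[4] = 18 + 0 = 18
  P[5] = 19 + 0 = 19
  P[6] = 14 + 6 = 20
  P[7] = 22 + 6 = 28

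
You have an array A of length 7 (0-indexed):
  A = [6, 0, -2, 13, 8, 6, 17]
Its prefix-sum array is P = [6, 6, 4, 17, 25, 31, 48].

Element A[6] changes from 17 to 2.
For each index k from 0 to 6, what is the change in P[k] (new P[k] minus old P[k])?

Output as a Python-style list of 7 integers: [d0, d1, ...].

Element change: A[6] 17 -> 2, delta = -15
For k < 6: P[k] unchanged, delta_P[k] = 0
For k >= 6: P[k] shifts by exactly -15
Delta array: [0, 0, 0, 0, 0, 0, -15]

Answer: [0, 0, 0, 0, 0, 0, -15]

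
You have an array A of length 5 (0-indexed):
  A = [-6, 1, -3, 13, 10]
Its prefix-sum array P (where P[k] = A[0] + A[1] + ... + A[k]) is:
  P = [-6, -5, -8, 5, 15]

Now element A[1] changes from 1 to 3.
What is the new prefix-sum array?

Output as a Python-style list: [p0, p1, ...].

Change: A[1] 1 -> 3, delta = 2
P[k] for k < 1: unchanged (A[1] not included)
P[k] for k >= 1: shift by delta = 2
  P[0] = -6 + 0 = -6
  P[1] = -5 + 2 = -3
  P[2] = -8 + 2 = -6
  P[3] = 5 + 2 = 7
  P[4] = 15 + 2 = 17

Answer: [-6, -3, -6, 7, 17]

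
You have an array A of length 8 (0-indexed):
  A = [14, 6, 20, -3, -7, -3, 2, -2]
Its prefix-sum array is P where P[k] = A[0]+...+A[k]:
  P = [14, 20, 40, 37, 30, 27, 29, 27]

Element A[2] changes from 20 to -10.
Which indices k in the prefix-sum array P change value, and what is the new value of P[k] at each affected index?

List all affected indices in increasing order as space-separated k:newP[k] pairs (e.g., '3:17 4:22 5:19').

P[k] = A[0] + ... + A[k]
P[k] includes A[2] iff k >= 2
Affected indices: 2, 3, ..., 7; delta = -30
  P[2]: 40 + -30 = 10
  P[3]: 37 + -30 = 7
  P[4]: 30 + -30 = 0
  P[5]: 27 + -30 = -3
  P[6]: 29 + -30 = -1
  P[7]: 27 + -30 = -3

Answer: 2:10 3:7 4:0 5:-3 6:-1 7:-3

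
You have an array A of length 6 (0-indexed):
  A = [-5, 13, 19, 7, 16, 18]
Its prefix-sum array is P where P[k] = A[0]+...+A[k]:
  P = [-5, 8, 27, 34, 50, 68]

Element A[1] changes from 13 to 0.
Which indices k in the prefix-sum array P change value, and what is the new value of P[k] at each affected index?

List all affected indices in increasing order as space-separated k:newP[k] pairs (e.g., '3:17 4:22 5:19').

P[k] = A[0] + ... + A[k]
P[k] includes A[1] iff k >= 1
Affected indices: 1, 2, ..., 5; delta = -13
  P[1]: 8 + -13 = -5
  P[2]: 27 + -13 = 14
  P[3]: 34 + -13 = 21
  P[4]: 50 + -13 = 37
  P[5]: 68 + -13 = 55

Answer: 1:-5 2:14 3:21 4:37 5:55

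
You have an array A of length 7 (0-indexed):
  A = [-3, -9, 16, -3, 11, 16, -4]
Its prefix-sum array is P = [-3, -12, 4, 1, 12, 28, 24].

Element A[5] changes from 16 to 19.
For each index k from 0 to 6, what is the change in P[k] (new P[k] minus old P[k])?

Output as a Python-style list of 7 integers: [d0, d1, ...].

Answer: [0, 0, 0, 0, 0, 3, 3]

Derivation:
Element change: A[5] 16 -> 19, delta = 3
For k < 5: P[k] unchanged, delta_P[k] = 0
For k >= 5: P[k] shifts by exactly 3
Delta array: [0, 0, 0, 0, 0, 3, 3]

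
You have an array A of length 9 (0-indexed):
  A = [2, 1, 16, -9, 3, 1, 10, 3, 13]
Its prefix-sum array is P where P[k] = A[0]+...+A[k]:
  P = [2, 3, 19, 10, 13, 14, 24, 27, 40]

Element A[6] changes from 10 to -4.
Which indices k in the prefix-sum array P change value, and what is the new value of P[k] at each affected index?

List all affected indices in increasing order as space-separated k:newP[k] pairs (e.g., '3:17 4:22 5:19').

Answer: 6:10 7:13 8:26

Derivation:
P[k] = A[0] + ... + A[k]
P[k] includes A[6] iff k >= 6
Affected indices: 6, 7, ..., 8; delta = -14
  P[6]: 24 + -14 = 10
  P[7]: 27 + -14 = 13
  P[8]: 40 + -14 = 26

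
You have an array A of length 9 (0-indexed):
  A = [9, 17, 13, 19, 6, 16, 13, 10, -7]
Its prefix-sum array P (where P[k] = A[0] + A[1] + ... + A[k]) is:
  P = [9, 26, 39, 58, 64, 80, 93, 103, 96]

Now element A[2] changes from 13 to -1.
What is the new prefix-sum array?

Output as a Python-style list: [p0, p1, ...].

Change: A[2] 13 -> -1, delta = -14
P[k] for k < 2: unchanged (A[2] not included)
P[k] for k >= 2: shift by delta = -14
  P[0] = 9 + 0 = 9
  P[1] = 26 + 0 = 26
  P[2] = 39 + -14 = 25
  P[3] = 58 + -14 = 44
  P[4] = 64 + -14 = 50
  P[5] = 80 + -14 = 66
  P[6] = 93 + -14 = 79
  P[7] = 103 + -14 = 89
  P[8] = 96 + -14 = 82

Answer: [9, 26, 25, 44, 50, 66, 79, 89, 82]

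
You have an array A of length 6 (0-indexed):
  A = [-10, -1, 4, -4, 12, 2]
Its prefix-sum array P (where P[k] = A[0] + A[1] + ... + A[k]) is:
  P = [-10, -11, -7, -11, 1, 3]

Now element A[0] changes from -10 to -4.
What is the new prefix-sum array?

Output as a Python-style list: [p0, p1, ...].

Change: A[0] -10 -> -4, delta = 6
P[k] for k < 0: unchanged (A[0] not included)
P[k] for k >= 0: shift by delta = 6
  P[0] = -10 + 6 = -4
  P[1] = -11 + 6 = -5
  P[2] = -7 + 6 = -1
  P[3] = -11 + 6 = -5
  P[4] = 1 + 6 = 7
  P[5] = 3 + 6 = 9

Answer: [-4, -5, -1, -5, 7, 9]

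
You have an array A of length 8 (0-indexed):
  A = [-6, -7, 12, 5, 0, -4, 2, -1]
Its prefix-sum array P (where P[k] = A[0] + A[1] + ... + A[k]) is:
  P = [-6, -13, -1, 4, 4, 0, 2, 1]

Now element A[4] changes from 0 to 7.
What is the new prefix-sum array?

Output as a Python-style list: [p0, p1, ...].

Answer: [-6, -13, -1, 4, 11, 7, 9, 8]

Derivation:
Change: A[4] 0 -> 7, delta = 7
P[k] for k < 4: unchanged (A[4] not included)
P[k] for k >= 4: shift by delta = 7
  P[0] = -6 + 0 = -6
  P[1] = -13 + 0 = -13
  P[2] = -1 + 0 = -1
  P[3] = 4 + 0 = 4
  P[4] = 4 + 7 = 11
  P[5] = 0 + 7 = 7
  P[6] = 2 + 7 = 9
  P[7] = 1 + 7 = 8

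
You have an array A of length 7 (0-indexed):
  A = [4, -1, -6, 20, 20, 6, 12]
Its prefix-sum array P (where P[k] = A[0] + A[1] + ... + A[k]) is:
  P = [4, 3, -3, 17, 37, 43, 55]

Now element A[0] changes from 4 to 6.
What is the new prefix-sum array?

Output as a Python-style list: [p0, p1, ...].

Change: A[0] 4 -> 6, delta = 2
P[k] for k < 0: unchanged (A[0] not included)
P[k] for k >= 0: shift by delta = 2
  P[0] = 4 + 2 = 6
  P[1] = 3 + 2 = 5
  P[2] = -3 + 2 = -1
  P[3] = 17 + 2 = 19
  P[4] = 37 + 2 = 39
  P[5] = 43 + 2 = 45
  P[6] = 55 + 2 = 57

Answer: [6, 5, -1, 19, 39, 45, 57]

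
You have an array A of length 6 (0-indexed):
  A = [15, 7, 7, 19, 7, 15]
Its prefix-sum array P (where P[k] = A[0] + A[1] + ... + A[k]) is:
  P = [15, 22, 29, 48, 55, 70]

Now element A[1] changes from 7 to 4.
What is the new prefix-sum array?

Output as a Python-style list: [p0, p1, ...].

Change: A[1] 7 -> 4, delta = -3
P[k] for k < 1: unchanged (A[1] not included)
P[k] for k >= 1: shift by delta = -3
  P[0] = 15 + 0 = 15
  P[1] = 22 + -3 = 19
  P[2] = 29 + -3 = 26
  P[3] = 48 + -3 = 45
  P[4] = 55 + -3 = 52
  P[5] = 70 + -3 = 67

Answer: [15, 19, 26, 45, 52, 67]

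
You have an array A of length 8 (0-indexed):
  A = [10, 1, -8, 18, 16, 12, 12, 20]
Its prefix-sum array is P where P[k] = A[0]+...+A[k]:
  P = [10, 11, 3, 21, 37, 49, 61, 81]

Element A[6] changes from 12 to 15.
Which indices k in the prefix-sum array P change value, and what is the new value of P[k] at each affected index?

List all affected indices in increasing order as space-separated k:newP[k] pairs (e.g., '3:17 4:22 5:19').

Answer: 6:64 7:84

Derivation:
P[k] = A[0] + ... + A[k]
P[k] includes A[6] iff k >= 6
Affected indices: 6, 7, ..., 7; delta = 3
  P[6]: 61 + 3 = 64
  P[7]: 81 + 3 = 84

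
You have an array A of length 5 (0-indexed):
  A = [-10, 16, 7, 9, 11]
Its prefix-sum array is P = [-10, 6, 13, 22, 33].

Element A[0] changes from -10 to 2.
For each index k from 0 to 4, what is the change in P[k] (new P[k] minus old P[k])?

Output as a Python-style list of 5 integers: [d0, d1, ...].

Answer: [12, 12, 12, 12, 12]

Derivation:
Element change: A[0] -10 -> 2, delta = 12
For k < 0: P[k] unchanged, delta_P[k] = 0
For k >= 0: P[k] shifts by exactly 12
Delta array: [12, 12, 12, 12, 12]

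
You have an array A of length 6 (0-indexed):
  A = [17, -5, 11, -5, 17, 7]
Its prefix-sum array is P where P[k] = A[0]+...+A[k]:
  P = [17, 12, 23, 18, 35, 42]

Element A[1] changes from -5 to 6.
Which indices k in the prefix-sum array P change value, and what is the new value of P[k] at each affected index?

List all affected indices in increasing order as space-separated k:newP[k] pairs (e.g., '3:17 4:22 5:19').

Answer: 1:23 2:34 3:29 4:46 5:53

Derivation:
P[k] = A[0] + ... + A[k]
P[k] includes A[1] iff k >= 1
Affected indices: 1, 2, ..., 5; delta = 11
  P[1]: 12 + 11 = 23
  P[2]: 23 + 11 = 34
  P[3]: 18 + 11 = 29
  P[4]: 35 + 11 = 46
  P[5]: 42 + 11 = 53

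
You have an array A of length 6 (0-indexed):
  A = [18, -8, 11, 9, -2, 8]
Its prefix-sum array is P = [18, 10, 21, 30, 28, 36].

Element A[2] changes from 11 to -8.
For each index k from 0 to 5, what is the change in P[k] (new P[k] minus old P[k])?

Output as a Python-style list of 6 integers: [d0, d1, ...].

Element change: A[2] 11 -> -8, delta = -19
For k < 2: P[k] unchanged, delta_P[k] = 0
For k >= 2: P[k] shifts by exactly -19
Delta array: [0, 0, -19, -19, -19, -19]

Answer: [0, 0, -19, -19, -19, -19]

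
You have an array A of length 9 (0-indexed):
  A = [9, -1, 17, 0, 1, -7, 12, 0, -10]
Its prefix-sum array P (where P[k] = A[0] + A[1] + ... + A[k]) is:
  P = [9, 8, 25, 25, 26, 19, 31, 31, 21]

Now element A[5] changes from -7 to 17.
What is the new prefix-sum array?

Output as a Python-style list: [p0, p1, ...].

Change: A[5] -7 -> 17, delta = 24
P[k] for k < 5: unchanged (A[5] not included)
P[k] for k >= 5: shift by delta = 24
  P[0] = 9 + 0 = 9
  P[1] = 8 + 0 = 8
  P[2] = 25 + 0 = 25
  P[3] = 25 + 0 = 25
  P[4] = 26 + 0 = 26
  P[5] = 19 + 24 = 43
  P[6] = 31 + 24 = 55
  P[7] = 31 + 24 = 55
  P[8] = 21 + 24 = 45

Answer: [9, 8, 25, 25, 26, 43, 55, 55, 45]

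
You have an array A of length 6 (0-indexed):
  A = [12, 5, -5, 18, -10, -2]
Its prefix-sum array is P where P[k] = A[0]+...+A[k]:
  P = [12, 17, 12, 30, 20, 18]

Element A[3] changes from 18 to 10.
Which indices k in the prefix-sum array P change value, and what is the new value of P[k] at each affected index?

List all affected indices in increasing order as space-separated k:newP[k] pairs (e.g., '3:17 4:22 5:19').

P[k] = A[0] + ... + A[k]
P[k] includes A[3] iff k >= 3
Affected indices: 3, 4, ..., 5; delta = -8
  P[3]: 30 + -8 = 22
  P[4]: 20 + -8 = 12
  P[5]: 18 + -8 = 10

Answer: 3:22 4:12 5:10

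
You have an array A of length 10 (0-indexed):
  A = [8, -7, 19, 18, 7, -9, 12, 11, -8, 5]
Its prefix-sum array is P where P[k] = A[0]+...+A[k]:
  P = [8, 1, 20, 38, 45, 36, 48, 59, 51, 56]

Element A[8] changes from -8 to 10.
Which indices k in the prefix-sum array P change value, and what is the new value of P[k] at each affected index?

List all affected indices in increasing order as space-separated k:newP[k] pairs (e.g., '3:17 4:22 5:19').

Answer: 8:69 9:74

Derivation:
P[k] = A[0] + ... + A[k]
P[k] includes A[8] iff k >= 8
Affected indices: 8, 9, ..., 9; delta = 18
  P[8]: 51 + 18 = 69
  P[9]: 56 + 18 = 74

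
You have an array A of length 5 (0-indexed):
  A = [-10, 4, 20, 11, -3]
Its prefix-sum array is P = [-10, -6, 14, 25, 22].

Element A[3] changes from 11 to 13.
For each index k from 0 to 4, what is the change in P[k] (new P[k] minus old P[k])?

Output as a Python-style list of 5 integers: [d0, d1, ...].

Element change: A[3] 11 -> 13, delta = 2
For k < 3: P[k] unchanged, delta_P[k] = 0
For k >= 3: P[k] shifts by exactly 2
Delta array: [0, 0, 0, 2, 2]

Answer: [0, 0, 0, 2, 2]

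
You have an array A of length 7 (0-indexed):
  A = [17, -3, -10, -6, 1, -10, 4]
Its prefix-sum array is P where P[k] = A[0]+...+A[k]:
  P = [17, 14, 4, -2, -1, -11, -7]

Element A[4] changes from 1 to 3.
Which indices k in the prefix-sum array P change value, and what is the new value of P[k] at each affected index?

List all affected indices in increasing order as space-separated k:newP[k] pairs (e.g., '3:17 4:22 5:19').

Answer: 4:1 5:-9 6:-5

Derivation:
P[k] = A[0] + ... + A[k]
P[k] includes A[4] iff k >= 4
Affected indices: 4, 5, ..., 6; delta = 2
  P[4]: -1 + 2 = 1
  P[5]: -11 + 2 = -9
  P[6]: -7 + 2 = -5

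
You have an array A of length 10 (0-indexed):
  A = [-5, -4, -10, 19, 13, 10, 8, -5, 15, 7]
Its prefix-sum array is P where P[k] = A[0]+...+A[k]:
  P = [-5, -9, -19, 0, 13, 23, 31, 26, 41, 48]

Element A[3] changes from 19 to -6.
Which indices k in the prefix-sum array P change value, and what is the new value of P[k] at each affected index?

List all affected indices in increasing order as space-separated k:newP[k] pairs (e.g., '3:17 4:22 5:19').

P[k] = A[0] + ... + A[k]
P[k] includes A[3] iff k >= 3
Affected indices: 3, 4, ..., 9; delta = -25
  P[3]: 0 + -25 = -25
  P[4]: 13 + -25 = -12
  P[5]: 23 + -25 = -2
  P[6]: 31 + -25 = 6
  P[7]: 26 + -25 = 1
  P[8]: 41 + -25 = 16
  P[9]: 48 + -25 = 23

Answer: 3:-25 4:-12 5:-2 6:6 7:1 8:16 9:23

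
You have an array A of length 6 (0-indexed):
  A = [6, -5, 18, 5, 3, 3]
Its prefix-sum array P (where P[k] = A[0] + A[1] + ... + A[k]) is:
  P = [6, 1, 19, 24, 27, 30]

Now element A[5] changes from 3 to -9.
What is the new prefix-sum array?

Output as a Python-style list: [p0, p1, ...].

Change: A[5] 3 -> -9, delta = -12
P[k] for k < 5: unchanged (A[5] not included)
P[k] for k >= 5: shift by delta = -12
  P[0] = 6 + 0 = 6
  P[1] = 1 + 0 = 1
  P[2] = 19 + 0 = 19
  P[3] = 24 + 0 = 24
  P[4] = 27 + 0 = 27
  P[5] = 30 + -12 = 18

Answer: [6, 1, 19, 24, 27, 18]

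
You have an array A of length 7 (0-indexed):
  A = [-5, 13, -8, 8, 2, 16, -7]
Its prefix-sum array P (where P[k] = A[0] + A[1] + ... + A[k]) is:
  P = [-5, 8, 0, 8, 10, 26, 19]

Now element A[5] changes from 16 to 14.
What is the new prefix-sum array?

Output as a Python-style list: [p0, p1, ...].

Change: A[5] 16 -> 14, delta = -2
P[k] for k < 5: unchanged (A[5] not included)
P[k] for k >= 5: shift by delta = -2
  P[0] = -5 + 0 = -5
  P[1] = 8 + 0 = 8
  P[2] = 0 + 0 = 0
  P[3] = 8 + 0 = 8
  P[4] = 10 + 0 = 10
  P[5] = 26 + -2 = 24
  P[6] = 19 + -2 = 17

Answer: [-5, 8, 0, 8, 10, 24, 17]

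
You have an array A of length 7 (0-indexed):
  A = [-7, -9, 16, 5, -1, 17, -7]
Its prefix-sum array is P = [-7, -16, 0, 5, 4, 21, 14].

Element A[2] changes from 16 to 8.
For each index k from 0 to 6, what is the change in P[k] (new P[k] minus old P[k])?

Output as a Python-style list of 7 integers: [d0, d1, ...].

Answer: [0, 0, -8, -8, -8, -8, -8]

Derivation:
Element change: A[2] 16 -> 8, delta = -8
For k < 2: P[k] unchanged, delta_P[k] = 0
For k >= 2: P[k] shifts by exactly -8
Delta array: [0, 0, -8, -8, -8, -8, -8]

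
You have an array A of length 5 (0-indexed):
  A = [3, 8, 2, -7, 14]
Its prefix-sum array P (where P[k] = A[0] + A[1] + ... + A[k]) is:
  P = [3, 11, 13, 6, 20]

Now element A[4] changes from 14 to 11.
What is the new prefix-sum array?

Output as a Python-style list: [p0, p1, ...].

Change: A[4] 14 -> 11, delta = -3
P[k] for k < 4: unchanged (A[4] not included)
P[k] for k >= 4: shift by delta = -3
  P[0] = 3 + 0 = 3
  P[1] = 11 + 0 = 11
  P[2] = 13 + 0 = 13
  P[3] = 6 + 0 = 6
  P[4] = 20 + -3 = 17

Answer: [3, 11, 13, 6, 17]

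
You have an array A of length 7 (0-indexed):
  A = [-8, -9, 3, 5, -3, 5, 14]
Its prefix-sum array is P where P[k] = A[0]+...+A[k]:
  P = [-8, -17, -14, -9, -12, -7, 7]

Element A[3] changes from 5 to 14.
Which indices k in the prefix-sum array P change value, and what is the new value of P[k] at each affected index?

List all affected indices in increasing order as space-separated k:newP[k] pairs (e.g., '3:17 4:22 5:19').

P[k] = A[0] + ... + A[k]
P[k] includes A[3] iff k >= 3
Affected indices: 3, 4, ..., 6; delta = 9
  P[3]: -9 + 9 = 0
  P[4]: -12 + 9 = -3
  P[5]: -7 + 9 = 2
  P[6]: 7 + 9 = 16

Answer: 3:0 4:-3 5:2 6:16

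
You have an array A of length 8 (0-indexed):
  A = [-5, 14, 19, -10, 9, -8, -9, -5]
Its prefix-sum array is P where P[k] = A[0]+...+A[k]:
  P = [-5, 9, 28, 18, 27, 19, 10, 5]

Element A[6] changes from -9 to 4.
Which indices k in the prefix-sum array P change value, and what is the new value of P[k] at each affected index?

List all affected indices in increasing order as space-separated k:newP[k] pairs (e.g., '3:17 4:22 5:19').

Answer: 6:23 7:18

Derivation:
P[k] = A[0] + ... + A[k]
P[k] includes A[6] iff k >= 6
Affected indices: 6, 7, ..., 7; delta = 13
  P[6]: 10 + 13 = 23
  P[7]: 5 + 13 = 18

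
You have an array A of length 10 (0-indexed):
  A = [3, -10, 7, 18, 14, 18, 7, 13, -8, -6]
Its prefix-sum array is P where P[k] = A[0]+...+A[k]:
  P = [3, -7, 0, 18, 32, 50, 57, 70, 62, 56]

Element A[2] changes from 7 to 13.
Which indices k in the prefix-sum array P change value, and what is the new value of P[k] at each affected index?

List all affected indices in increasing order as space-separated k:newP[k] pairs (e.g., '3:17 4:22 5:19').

P[k] = A[0] + ... + A[k]
P[k] includes A[2] iff k >= 2
Affected indices: 2, 3, ..., 9; delta = 6
  P[2]: 0 + 6 = 6
  P[3]: 18 + 6 = 24
  P[4]: 32 + 6 = 38
  P[5]: 50 + 6 = 56
  P[6]: 57 + 6 = 63
  P[7]: 70 + 6 = 76
  P[8]: 62 + 6 = 68
  P[9]: 56 + 6 = 62

Answer: 2:6 3:24 4:38 5:56 6:63 7:76 8:68 9:62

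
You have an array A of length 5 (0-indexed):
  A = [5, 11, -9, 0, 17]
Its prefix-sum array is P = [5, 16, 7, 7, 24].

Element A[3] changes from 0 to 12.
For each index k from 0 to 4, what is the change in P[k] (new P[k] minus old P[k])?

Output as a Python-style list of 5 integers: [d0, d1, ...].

Element change: A[3] 0 -> 12, delta = 12
For k < 3: P[k] unchanged, delta_P[k] = 0
For k >= 3: P[k] shifts by exactly 12
Delta array: [0, 0, 0, 12, 12]

Answer: [0, 0, 0, 12, 12]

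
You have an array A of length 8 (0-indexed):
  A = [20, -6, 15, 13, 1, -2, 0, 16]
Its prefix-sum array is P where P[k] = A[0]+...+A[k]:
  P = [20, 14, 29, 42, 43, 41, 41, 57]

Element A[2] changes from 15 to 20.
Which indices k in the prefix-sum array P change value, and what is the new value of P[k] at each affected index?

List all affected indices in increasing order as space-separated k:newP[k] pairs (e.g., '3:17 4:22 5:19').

P[k] = A[0] + ... + A[k]
P[k] includes A[2] iff k >= 2
Affected indices: 2, 3, ..., 7; delta = 5
  P[2]: 29 + 5 = 34
  P[3]: 42 + 5 = 47
  P[4]: 43 + 5 = 48
  P[5]: 41 + 5 = 46
  P[6]: 41 + 5 = 46
  P[7]: 57 + 5 = 62

Answer: 2:34 3:47 4:48 5:46 6:46 7:62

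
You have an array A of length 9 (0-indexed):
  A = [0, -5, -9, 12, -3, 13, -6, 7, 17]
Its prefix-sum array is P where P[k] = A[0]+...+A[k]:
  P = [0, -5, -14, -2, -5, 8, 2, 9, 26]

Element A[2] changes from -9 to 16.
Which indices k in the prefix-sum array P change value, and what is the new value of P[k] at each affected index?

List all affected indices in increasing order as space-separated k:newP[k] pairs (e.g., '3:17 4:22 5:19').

P[k] = A[0] + ... + A[k]
P[k] includes A[2] iff k >= 2
Affected indices: 2, 3, ..., 8; delta = 25
  P[2]: -14 + 25 = 11
  P[3]: -2 + 25 = 23
  P[4]: -5 + 25 = 20
  P[5]: 8 + 25 = 33
  P[6]: 2 + 25 = 27
  P[7]: 9 + 25 = 34
  P[8]: 26 + 25 = 51

Answer: 2:11 3:23 4:20 5:33 6:27 7:34 8:51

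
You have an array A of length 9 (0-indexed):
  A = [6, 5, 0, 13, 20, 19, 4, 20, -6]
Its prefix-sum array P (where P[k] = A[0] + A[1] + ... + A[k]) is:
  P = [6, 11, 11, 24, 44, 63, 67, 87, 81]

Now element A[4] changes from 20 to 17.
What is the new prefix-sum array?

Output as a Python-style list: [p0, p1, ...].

Change: A[4] 20 -> 17, delta = -3
P[k] for k < 4: unchanged (A[4] not included)
P[k] for k >= 4: shift by delta = -3
  P[0] = 6 + 0 = 6
  P[1] = 11 + 0 = 11
  P[2] = 11 + 0 = 11
  P[3] = 24 + 0 = 24
  P[4] = 44 + -3 = 41
  P[5] = 63 + -3 = 60
  P[6] = 67 + -3 = 64
  P[7] = 87 + -3 = 84
  P[8] = 81 + -3 = 78

Answer: [6, 11, 11, 24, 41, 60, 64, 84, 78]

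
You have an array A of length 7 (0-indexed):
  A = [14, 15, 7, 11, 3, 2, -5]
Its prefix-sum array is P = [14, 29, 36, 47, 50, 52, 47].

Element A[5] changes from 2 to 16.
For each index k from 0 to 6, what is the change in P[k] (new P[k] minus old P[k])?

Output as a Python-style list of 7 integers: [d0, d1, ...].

Element change: A[5] 2 -> 16, delta = 14
For k < 5: P[k] unchanged, delta_P[k] = 0
For k >= 5: P[k] shifts by exactly 14
Delta array: [0, 0, 0, 0, 0, 14, 14]

Answer: [0, 0, 0, 0, 0, 14, 14]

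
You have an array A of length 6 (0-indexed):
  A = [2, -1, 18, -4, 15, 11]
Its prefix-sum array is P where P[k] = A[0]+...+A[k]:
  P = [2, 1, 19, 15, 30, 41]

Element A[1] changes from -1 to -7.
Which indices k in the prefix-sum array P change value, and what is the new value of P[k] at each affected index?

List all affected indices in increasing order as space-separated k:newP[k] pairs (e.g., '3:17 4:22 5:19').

Answer: 1:-5 2:13 3:9 4:24 5:35

Derivation:
P[k] = A[0] + ... + A[k]
P[k] includes A[1] iff k >= 1
Affected indices: 1, 2, ..., 5; delta = -6
  P[1]: 1 + -6 = -5
  P[2]: 19 + -6 = 13
  P[3]: 15 + -6 = 9
  P[4]: 30 + -6 = 24
  P[5]: 41 + -6 = 35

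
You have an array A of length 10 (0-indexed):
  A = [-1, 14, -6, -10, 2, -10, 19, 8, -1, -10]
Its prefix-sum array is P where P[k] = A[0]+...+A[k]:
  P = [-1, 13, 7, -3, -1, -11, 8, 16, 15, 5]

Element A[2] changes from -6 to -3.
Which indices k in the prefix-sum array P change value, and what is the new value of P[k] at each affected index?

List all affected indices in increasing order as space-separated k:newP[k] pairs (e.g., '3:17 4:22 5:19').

Answer: 2:10 3:0 4:2 5:-8 6:11 7:19 8:18 9:8

Derivation:
P[k] = A[0] + ... + A[k]
P[k] includes A[2] iff k >= 2
Affected indices: 2, 3, ..., 9; delta = 3
  P[2]: 7 + 3 = 10
  P[3]: -3 + 3 = 0
  P[4]: -1 + 3 = 2
  P[5]: -11 + 3 = -8
  P[6]: 8 + 3 = 11
  P[7]: 16 + 3 = 19
  P[8]: 15 + 3 = 18
  P[9]: 5 + 3 = 8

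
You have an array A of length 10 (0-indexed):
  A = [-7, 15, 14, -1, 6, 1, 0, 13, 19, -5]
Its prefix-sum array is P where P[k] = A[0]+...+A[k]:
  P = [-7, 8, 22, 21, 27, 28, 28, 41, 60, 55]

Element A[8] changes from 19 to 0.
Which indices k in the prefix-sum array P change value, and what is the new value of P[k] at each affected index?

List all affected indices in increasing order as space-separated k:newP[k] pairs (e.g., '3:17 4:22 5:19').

P[k] = A[0] + ... + A[k]
P[k] includes A[8] iff k >= 8
Affected indices: 8, 9, ..., 9; delta = -19
  P[8]: 60 + -19 = 41
  P[9]: 55 + -19 = 36

Answer: 8:41 9:36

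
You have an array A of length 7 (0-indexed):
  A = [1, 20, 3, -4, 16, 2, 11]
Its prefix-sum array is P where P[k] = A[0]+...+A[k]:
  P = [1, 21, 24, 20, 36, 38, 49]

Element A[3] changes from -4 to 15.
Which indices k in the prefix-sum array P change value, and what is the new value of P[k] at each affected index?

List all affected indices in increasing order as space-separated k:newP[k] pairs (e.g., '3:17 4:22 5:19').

P[k] = A[0] + ... + A[k]
P[k] includes A[3] iff k >= 3
Affected indices: 3, 4, ..., 6; delta = 19
  P[3]: 20 + 19 = 39
  P[4]: 36 + 19 = 55
  P[5]: 38 + 19 = 57
  P[6]: 49 + 19 = 68

Answer: 3:39 4:55 5:57 6:68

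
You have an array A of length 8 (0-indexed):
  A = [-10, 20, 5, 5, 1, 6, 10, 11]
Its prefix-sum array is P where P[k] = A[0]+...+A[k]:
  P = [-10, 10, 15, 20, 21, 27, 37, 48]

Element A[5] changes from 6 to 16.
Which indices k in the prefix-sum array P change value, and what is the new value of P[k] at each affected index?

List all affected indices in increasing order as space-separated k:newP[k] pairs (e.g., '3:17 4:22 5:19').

P[k] = A[0] + ... + A[k]
P[k] includes A[5] iff k >= 5
Affected indices: 5, 6, ..., 7; delta = 10
  P[5]: 27 + 10 = 37
  P[6]: 37 + 10 = 47
  P[7]: 48 + 10 = 58

Answer: 5:37 6:47 7:58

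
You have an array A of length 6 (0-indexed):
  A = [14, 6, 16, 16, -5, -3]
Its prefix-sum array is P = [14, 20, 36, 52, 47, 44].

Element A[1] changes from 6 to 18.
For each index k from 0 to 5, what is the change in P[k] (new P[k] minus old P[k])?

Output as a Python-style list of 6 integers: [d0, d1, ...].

Answer: [0, 12, 12, 12, 12, 12]

Derivation:
Element change: A[1] 6 -> 18, delta = 12
For k < 1: P[k] unchanged, delta_P[k] = 0
For k >= 1: P[k] shifts by exactly 12
Delta array: [0, 12, 12, 12, 12, 12]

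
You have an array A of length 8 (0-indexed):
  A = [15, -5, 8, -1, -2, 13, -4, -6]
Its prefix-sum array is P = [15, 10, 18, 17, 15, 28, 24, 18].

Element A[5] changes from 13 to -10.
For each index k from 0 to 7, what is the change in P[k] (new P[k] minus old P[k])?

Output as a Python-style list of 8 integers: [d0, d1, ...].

Element change: A[5] 13 -> -10, delta = -23
For k < 5: P[k] unchanged, delta_P[k] = 0
For k >= 5: P[k] shifts by exactly -23
Delta array: [0, 0, 0, 0, 0, -23, -23, -23]

Answer: [0, 0, 0, 0, 0, -23, -23, -23]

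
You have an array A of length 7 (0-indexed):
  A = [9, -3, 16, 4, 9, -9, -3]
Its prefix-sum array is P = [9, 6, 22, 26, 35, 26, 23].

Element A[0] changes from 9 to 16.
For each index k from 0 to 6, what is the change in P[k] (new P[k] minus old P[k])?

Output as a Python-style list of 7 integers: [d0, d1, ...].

Element change: A[0] 9 -> 16, delta = 7
For k < 0: P[k] unchanged, delta_P[k] = 0
For k >= 0: P[k] shifts by exactly 7
Delta array: [7, 7, 7, 7, 7, 7, 7]

Answer: [7, 7, 7, 7, 7, 7, 7]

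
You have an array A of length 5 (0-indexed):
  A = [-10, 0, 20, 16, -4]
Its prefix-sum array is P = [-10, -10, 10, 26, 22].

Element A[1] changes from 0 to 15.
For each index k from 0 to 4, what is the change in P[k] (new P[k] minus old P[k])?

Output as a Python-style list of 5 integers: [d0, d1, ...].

Answer: [0, 15, 15, 15, 15]

Derivation:
Element change: A[1] 0 -> 15, delta = 15
For k < 1: P[k] unchanged, delta_P[k] = 0
For k >= 1: P[k] shifts by exactly 15
Delta array: [0, 15, 15, 15, 15]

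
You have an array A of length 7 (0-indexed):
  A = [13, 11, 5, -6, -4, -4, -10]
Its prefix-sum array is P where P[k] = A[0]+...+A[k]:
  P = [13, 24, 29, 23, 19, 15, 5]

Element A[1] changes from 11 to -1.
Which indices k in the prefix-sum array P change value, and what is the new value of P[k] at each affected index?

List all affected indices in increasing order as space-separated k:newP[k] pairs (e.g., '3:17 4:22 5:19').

Answer: 1:12 2:17 3:11 4:7 5:3 6:-7

Derivation:
P[k] = A[0] + ... + A[k]
P[k] includes A[1] iff k >= 1
Affected indices: 1, 2, ..., 6; delta = -12
  P[1]: 24 + -12 = 12
  P[2]: 29 + -12 = 17
  P[3]: 23 + -12 = 11
  P[4]: 19 + -12 = 7
  P[5]: 15 + -12 = 3
  P[6]: 5 + -12 = -7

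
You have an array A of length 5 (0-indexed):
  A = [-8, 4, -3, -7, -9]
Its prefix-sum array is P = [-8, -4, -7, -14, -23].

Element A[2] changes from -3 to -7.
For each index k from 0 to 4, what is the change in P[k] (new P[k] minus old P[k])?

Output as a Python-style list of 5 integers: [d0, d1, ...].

Answer: [0, 0, -4, -4, -4]

Derivation:
Element change: A[2] -3 -> -7, delta = -4
For k < 2: P[k] unchanged, delta_P[k] = 0
For k >= 2: P[k] shifts by exactly -4
Delta array: [0, 0, -4, -4, -4]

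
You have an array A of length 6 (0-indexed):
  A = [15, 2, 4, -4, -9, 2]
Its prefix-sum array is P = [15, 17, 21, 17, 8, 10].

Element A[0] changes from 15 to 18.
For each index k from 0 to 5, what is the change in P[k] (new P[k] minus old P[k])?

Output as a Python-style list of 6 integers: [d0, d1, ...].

Element change: A[0] 15 -> 18, delta = 3
For k < 0: P[k] unchanged, delta_P[k] = 0
For k >= 0: P[k] shifts by exactly 3
Delta array: [3, 3, 3, 3, 3, 3]

Answer: [3, 3, 3, 3, 3, 3]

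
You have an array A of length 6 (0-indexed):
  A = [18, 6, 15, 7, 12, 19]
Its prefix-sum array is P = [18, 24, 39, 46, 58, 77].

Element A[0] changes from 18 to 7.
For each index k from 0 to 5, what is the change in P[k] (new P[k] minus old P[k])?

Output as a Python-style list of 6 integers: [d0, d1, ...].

Element change: A[0] 18 -> 7, delta = -11
For k < 0: P[k] unchanged, delta_P[k] = 0
For k >= 0: P[k] shifts by exactly -11
Delta array: [-11, -11, -11, -11, -11, -11]

Answer: [-11, -11, -11, -11, -11, -11]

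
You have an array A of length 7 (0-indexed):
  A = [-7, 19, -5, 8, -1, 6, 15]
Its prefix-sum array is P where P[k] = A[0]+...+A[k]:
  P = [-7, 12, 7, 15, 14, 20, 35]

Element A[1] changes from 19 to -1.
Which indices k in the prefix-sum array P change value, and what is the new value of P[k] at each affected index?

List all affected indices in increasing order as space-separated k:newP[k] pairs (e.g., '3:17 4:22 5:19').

Answer: 1:-8 2:-13 3:-5 4:-6 5:0 6:15

Derivation:
P[k] = A[0] + ... + A[k]
P[k] includes A[1] iff k >= 1
Affected indices: 1, 2, ..., 6; delta = -20
  P[1]: 12 + -20 = -8
  P[2]: 7 + -20 = -13
  P[3]: 15 + -20 = -5
  P[4]: 14 + -20 = -6
  P[5]: 20 + -20 = 0
  P[6]: 35 + -20 = 15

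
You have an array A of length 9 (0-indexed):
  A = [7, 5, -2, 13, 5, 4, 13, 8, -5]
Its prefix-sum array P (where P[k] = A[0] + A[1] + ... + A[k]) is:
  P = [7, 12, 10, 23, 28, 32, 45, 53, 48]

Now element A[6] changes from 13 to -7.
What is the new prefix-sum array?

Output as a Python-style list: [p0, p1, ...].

Answer: [7, 12, 10, 23, 28, 32, 25, 33, 28]

Derivation:
Change: A[6] 13 -> -7, delta = -20
P[k] for k < 6: unchanged (A[6] not included)
P[k] for k >= 6: shift by delta = -20
  P[0] = 7 + 0 = 7
  P[1] = 12 + 0 = 12
  P[2] = 10 + 0 = 10
  P[3] = 23 + 0 = 23
  P[4] = 28 + 0 = 28
  P[5] = 32 + 0 = 32
  P[6] = 45 + -20 = 25
  P[7] = 53 + -20 = 33
  P[8] = 48 + -20 = 28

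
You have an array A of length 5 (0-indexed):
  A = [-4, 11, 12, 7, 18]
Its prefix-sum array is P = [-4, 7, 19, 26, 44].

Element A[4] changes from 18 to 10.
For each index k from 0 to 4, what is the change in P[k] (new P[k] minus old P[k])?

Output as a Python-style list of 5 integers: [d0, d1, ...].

Answer: [0, 0, 0, 0, -8]

Derivation:
Element change: A[4] 18 -> 10, delta = -8
For k < 4: P[k] unchanged, delta_P[k] = 0
For k >= 4: P[k] shifts by exactly -8
Delta array: [0, 0, 0, 0, -8]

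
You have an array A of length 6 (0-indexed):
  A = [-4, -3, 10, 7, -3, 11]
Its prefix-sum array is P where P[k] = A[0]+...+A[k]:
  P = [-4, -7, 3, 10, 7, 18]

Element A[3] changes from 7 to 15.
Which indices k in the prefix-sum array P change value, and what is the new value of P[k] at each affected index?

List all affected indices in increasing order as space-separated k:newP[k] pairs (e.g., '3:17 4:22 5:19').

P[k] = A[0] + ... + A[k]
P[k] includes A[3] iff k >= 3
Affected indices: 3, 4, ..., 5; delta = 8
  P[3]: 10 + 8 = 18
  P[4]: 7 + 8 = 15
  P[5]: 18 + 8 = 26

Answer: 3:18 4:15 5:26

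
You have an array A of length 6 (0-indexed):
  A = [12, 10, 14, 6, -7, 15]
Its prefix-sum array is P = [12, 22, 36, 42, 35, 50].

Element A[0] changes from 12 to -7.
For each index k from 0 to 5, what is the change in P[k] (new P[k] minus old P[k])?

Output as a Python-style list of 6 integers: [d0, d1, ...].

Element change: A[0] 12 -> -7, delta = -19
For k < 0: P[k] unchanged, delta_P[k] = 0
For k >= 0: P[k] shifts by exactly -19
Delta array: [-19, -19, -19, -19, -19, -19]

Answer: [-19, -19, -19, -19, -19, -19]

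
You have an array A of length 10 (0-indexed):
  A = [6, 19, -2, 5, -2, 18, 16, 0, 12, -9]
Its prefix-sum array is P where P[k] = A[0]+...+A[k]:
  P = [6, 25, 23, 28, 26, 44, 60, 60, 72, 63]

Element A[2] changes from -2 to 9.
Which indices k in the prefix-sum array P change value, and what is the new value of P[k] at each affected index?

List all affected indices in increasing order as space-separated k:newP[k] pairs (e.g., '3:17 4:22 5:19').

P[k] = A[0] + ... + A[k]
P[k] includes A[2] iff k >= 2
Affected indices: 2, 3, ..., 9; delta = 11
  P[2]: 23 + 11 = 34
  P[3]: 28 + 11 = 39
  P[4]: 26 + 11 = 37
  P[5]: 44 + 11 = 55
  P[6]: 60 + 11 = 71
  P[7]: 60 + 11 = 71
  P[8]: 72 + 11 = 83
  P[9]: 63 + 11 = 74

Answer: 2:34 3:39 4:37 5:55 6:71 7:71 8:83 9:74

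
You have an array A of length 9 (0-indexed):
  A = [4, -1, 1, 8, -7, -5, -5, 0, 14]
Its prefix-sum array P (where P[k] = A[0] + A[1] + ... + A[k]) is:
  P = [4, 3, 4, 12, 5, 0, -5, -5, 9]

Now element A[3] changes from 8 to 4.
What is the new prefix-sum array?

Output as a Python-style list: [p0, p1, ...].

Change: A[3] 8 -> 4, delta = -4
P[k] for k < 3: unchanged (A[3] not included)
P[k] for k >= 3: shift by delta = -4
  P[0] = 4 + 0 = 4
  P[1] = 3 + 0 = 3
  P[2] = 4 + 0 = 4
  P[3] = 12 + -4 = 8
  P[4] = 5 + -4 = 1
  P[5] = 0 + -4 = -4
  P[6] = -5 + -4 = -9
  P[7] = -5 + -4 = -9
  P[8] = 9 + -4 = 5

Answer: [4, 3, 4, 8, 1, -4, -9, -9, 5]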